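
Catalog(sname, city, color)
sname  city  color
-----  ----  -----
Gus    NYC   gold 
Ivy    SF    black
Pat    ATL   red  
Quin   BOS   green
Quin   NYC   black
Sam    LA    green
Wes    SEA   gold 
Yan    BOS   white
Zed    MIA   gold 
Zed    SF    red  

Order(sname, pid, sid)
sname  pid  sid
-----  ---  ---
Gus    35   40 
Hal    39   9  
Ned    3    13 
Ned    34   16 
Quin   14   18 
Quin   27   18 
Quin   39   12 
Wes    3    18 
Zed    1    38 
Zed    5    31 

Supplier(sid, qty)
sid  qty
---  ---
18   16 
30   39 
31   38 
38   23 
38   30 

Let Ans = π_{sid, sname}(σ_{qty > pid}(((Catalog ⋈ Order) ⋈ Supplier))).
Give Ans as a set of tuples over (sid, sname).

Catalog ⋈ Order (natural join on sname): {(Gus, NYC, gold, 35, 40), (Quin, BOS, green, 14, 18), (Quin, BOS, green, 27, 18), (Quin, BOS, green, 39, 12), (Quin, NYC, black, 14, 18), (Quin, NYC, black, 27, 18), (Quin, NYC, black, 39, 12), (Wes, SEA, gold, 3, 18), (Zed, MIA, gold, 1, 38), (Zed, MIA, gold, 5, 31), (Zed, SF, red, 1, 38), (Zed, SF, red, 5, 31)}
(Catalog ⋈ Order) ⋈ Supplier (natural join on sid): {(Quin, BOS, green, 14, 18, 16), (Quin, BOS, green, 27, 18, 16), (Quin, NYC, black, 14, 18, 16), (Quin, NYC, black, 27, 18, 16), (Wes, SEA, gold, 3, 18, 16), (Zed, MIA, gold, 1, 38, 23), (Zed, MIA, gold, 1, 38, 30), (Zed, MIA, gold, 5, 31, 38), (Zed, SF, red, 1, 38, 23), (Zed, SF, red, 1, 38, 30), (Zed, SF, red, 5, 31, 38)}
σ[qty > pid]: keep tuples satisfying qty > pid → {(Quin, BOS, green, 14, 18, 16), (Quin, NYC, black, 14, 18, 16), (Wes, SEA, gold, 3, 18, 16), (Zed, MIA, gold, 1, 38, 23), (Zed, MIA, gold, 1, 38, 30), (Zed, MIA, gold, 5, 31, 38), (Zed, SF, red, 1, 38, 23), (Zed, SF, red, 1, 38, 30), (Zed, SF, red, 5, 31, 38)}
π_{sid, sname} gives {(18, Quin), (18, Wes), (31, Zed), (38, Zed)} (5 duplicate(s) eliminated).

{(18, Quin), (18, Wes), (31, Zed), (38, Zed)}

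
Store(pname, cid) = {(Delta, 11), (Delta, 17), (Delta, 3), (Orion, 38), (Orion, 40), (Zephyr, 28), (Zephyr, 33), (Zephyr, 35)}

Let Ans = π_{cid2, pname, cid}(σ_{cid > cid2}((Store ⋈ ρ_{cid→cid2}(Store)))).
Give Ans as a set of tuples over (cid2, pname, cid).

{(11, Delta, 17), (28, Zephyr, 33), (28, Zephyr, 35), (3, Delta, 11), (3, Delta, 17), (33, Zephyr, 35), (38, Orion, 40)}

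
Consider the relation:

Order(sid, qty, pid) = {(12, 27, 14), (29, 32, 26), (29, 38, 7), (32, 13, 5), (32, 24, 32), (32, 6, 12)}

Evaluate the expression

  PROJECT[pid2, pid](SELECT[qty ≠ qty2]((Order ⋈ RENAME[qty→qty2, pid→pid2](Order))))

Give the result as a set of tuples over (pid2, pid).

ρ[qty→qty2, pid→pid2]: schema becomes (sid, qty2, pid2); tuples unchanged.
Order ⋈ RENAME[qty→qty2, pid→pid2](Order) (natural join on sid): {(12, 27, 14, 27, 14), (29, 32, 26, 32, 26), (29, 32, 26, 38, 7), (29, 38, 7, 32, 26), (29, 38, 7, 38, 7), (32, 13, 5, 13, 5), (32, 13, 5, 24, 32), (32, 13, 5, 6, 12), (32, 24, 32, 13, 5), (32, 24, 32, 24, 32), (32, 24, 32, 6, 12), (32, 6, 12, 13, 5), (32, 6, 12, 24, 32), (32, 6, 12, 6, 12)}
σ[qty ≠ qty2]: keep tuples satisfying qty ≠ qty2 → {(29, 32, 26, 38, 7), (29, 38, 7, 32, 26), (32, 13, 5, 24, 32), (32, 13, 5, 6, 12), (32, 24, 32, 13, 5), (32, 24, 32, 6, 12), (32, 6, 12, 13, 5), (32, 6, 12, 24, 32)}
π_{pid2, pid} gives {(12, 32), (12, 5), (26, 7), (32, 12), (32, 5), (5, 12), (5, 32), (7, 26)}.

{(12, 32), (12, 5), (26, 7), (32, 12), (32, 5), (5, 12), (5, 32), (7, 26)}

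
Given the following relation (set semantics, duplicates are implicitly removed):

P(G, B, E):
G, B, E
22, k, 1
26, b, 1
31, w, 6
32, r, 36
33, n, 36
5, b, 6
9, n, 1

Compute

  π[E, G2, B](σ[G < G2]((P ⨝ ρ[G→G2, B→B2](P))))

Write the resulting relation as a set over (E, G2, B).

{(1, 22, n), (1, 26, k), (1, 26, n), (36, 33, r), (6, 31, b)}

ρ[G→G2, B→B2]: schema becomes (G2, B2, E); tuples unchanged.
Natural join on E: {(22, k, 1, 22, k), (22, k, 1, 26, b), (22, k, 1, 9, n), (26, b, 1, 22, k), (26, b, 1, 26, b), (26, b, 1, 9, n), (31, w, 6, 31, w), (31, w, 6, 5, b), (32, r, 36, 32, r), (32, r, 36, 33, n), (33, n, 36, 32, r), (33, n, 36, 33, n), (5, b, 6, 31, w), (5, b, 6, 5, b), (9, n, 1, 22, k), (9, n, 1, 26, b), (9, n, 1, 9, n)}
Filtering on G < G2 leaves {(22, k, 1, 26, b), (32, r, 36, 33, n), (5, b, 6, 31, w), (9, n, 1, 22, k), (9, n, 1, 26, b)}.
π_{E, G2, B} gives {(1, 22, n), (1, 26, k), (1, 26, n), (36, 33, r), (6, 31, b)}.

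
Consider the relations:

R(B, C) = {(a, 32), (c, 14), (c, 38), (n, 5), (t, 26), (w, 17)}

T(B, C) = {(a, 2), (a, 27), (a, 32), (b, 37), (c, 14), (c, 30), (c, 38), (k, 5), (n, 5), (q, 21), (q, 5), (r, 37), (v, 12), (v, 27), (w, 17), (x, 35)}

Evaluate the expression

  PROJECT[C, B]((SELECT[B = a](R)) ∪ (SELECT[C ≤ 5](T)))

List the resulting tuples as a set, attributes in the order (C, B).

σ[B = a]: keep tuples satisfying B = a → {(a, 32)}
σ[C ≤ 5]: keep tuples satisfying C ≤ 5 → {(a, 2), (k, 5), (n, 5), (q, 5)}
Set union of the two operands is {(a, 2), (a, 32), (k, 5), (n, 5), (q, 5)}.
Projecting to C, B: {(2, a), (32, a), (5, k), (5, n), (5, q)}

{(2, a), (32, a), (5, k), (5, n), (5, q)}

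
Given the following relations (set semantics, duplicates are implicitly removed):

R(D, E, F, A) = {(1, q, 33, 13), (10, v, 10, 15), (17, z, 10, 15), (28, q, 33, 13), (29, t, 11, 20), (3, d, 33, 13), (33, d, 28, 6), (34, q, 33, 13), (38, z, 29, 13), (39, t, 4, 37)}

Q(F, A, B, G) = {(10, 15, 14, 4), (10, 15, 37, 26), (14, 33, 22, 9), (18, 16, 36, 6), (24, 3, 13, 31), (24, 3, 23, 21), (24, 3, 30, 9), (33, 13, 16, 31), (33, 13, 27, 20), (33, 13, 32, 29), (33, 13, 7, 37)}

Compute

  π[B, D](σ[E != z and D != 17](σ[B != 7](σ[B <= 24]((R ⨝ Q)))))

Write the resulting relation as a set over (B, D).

{(14, 10), (16, 1), (16, 28), (16, 3), (16, 34)}

Natural join on F, A: {(1, q, 33, 13, 16, 31), (1, q, 33, 13, 27, 20), (1, q, 33, 13, 32, 29), (1, q, 33, 13, 7, 37), (10, v, 10, 15, 14, 4), (10, v, 10, 15, 37, 26), (17, z, 10, 15, 14, 4), (17, z, 10, 15, 37, 26), (28, q, 33, 13, 16, 31), (28, q, 33, 13, 27, 20), (28, q, 33, 13, 32, 29), (28, q, 33, 13, 7, 37), (3, d, 33, 13, 16, 31), (3, d, 33, 13, 27, 20), (3, d, 33, 13, 32, 29), (3, d, 33, 13, 7, 37), (34, q, 33, 13, 16, 31), (34, q, 33, 13, 27, 20), (34, q, 33, 13, 32, 29), (34, q, 33, 13, 7, 37)}
Filtering on B <= 24 leaves {(1, q, 33, 13, 16, 31), (1, q, 33, 13, 7, 37), (10, v, 10, 15, 14, 4), (17, z, 10, 15, 14, 4), (28, q, 33, 13, 16, 31), (28, q, 33, 13, 7, 37), (3, d, 33, 13, 16, 31), (3, d, 33, 13, 7, 37), (34, q, 33, 13, 16, 31), (34, q, 33, 13, 7, 37)}.
Filtering on B != 7 leaves {(1, q, 33, 13, 16, 31), (10, v, 10, 15, 14, 4), (17, z, 10, 15, 14, 4), (28, q, 33, 13, 16, 31), (3, d, 33, 13, 16, 31), (34, q, 33, 13, 16, 31)}.
Filtering on E != z and D != 17 leaves {(1, q, 33, 13, 16, 31), (10, v, 10, 15, 14, 4), (28, q, 33, 13, 16, 31), (3, d, 33, 13, 16, 31), (34, q, 33, 13, 16, 31)}.
Projecting to B, D: {(14, 10), (16, 1), (16, 28), (16, 3), (16, 34)}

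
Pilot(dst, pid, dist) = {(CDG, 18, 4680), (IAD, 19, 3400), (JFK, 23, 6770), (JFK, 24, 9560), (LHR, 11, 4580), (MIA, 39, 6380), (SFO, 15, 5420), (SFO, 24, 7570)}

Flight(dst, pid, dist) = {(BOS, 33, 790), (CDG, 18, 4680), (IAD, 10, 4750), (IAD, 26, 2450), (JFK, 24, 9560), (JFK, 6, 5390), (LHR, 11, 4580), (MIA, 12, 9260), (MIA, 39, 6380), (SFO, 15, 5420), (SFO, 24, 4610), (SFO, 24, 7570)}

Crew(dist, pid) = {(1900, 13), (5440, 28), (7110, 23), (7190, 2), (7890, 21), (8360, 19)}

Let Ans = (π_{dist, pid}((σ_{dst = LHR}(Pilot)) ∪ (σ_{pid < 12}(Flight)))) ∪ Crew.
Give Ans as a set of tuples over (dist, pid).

{(1900, 13), (4580, 11), (4750, 10), (5390, 6), (5440, 28), (7110, 23), (7190, 2), (7890, 21), (8360, 19)}

Filtering on dst = LHR leaves {(LHR, 11, 4580)}.
Filtering on pid < 12 leaves {(IAD, 10, 4750), (JFK, 6, 5390), (LHR, 11, 4580)}.
Taking the union: {(IAD, 10, 4750), (JFK, 6, 5390), (LHR, 11, 4580)}
Projecting to dist, pid: {(4580, 11), (4750, 10), (5390, 6)}
Taking the union: {(1900, 13), (4580, 11), (4750, 10), (5390, 6), (5440, 28), (7110, 23), (7190, 2), (7890, 21), (8360, 19)}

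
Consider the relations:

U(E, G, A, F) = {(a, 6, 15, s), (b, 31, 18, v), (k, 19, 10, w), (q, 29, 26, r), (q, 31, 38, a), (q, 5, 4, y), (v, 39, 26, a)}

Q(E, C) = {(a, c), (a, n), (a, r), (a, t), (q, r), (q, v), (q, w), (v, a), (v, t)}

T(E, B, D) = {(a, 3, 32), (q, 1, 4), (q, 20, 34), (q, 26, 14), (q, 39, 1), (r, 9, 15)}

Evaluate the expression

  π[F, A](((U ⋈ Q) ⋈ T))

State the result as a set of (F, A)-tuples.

{(a, 38), (r, 26), (s, 15), (y, 4)}

U ⋈ Q (natural join on E): {(a, 6, 15, s, c), (a, 6, 15, s, n), (a, 6, 15, s, r), (a, 6, 15, s, t), (q, 29, 26, r, r), (q, 29, 26, r, v), (q, 29, 26, r, w), (q, 31, 38, a, r), (q, 31, 38, a, v), (q, 31, 38, a, w), (q, 5, 4, y, r), (q, 5, 4, y, v), (q, 5, 4, y, w), (v, 39, 26, a, a), (v, 39, 26, a, t)}
(U ⋈ Q) ⋈ T (natural join on E): {(a, 6, 15, s, c, 3, 32), (a, 6, 15, s, n, 3, 32), (a, 6, 15, s, r, 3, 32), (a, 6, 15, s, t, 3, 32), (q, 29, 26, r, r, 1, 4), (q, 29, 26, r, r, 20, 34), (q, 29, 26, r, r, 26, 14), (q, 29, 26, r, r, 39, 1), (q, 29, 26, r, v, 1, 4), (q, 29, 26, r, v, 20, 34), (q, 29, 26, r, v, 26, 14), (q, 29, 26, r, v, 39, 1), (q, 29, 26, r, w, 1, 4), (q, 29, 26, r, w, 20, 34), (q, 29, 26, r, w, 26, 14), (q, 29, 26, r, w, 39, 1), (q, 31, 38, a, r, 1, 4), (q, 31, 38, a, r, 20, 34), (q, 31, 38, a, r, 26, 14), (q, 31, 38, a, r, 39, 1), (q, 31, 38, a, v, 1, 4), (q, 31, 38, a, v, 20, 34), (q, 31, 38, a, v, 26, 14), (q, 31, 38, a, v, 39, 1), (q, 31, 38, a, w, 1, 4), (q, 31, 38, a, w, 20, 34), (q, 31, 38, a, w, 26, 14), (q, 31, 38, a, w, 39, 1), (q, 5, 4, y, r, 1, 4), (q, 5, 4, y, r, 20, 34), (q, 5, 4, y, r, 26, 14), (q, 5, 4, y, r, 39, 1), (q, 5, 4, y, v, 1, 4), (q, 5, 4, y, v, 20, 34), (q, 5, 4, y, v, 26, 14), (q, 5, 4, y, v, 39, 1), (q, 5, 4, y, w, 1, 4), (q, 5, 4, y, w, 20, 34), (q, 5, 4, y, w, 26, 14), (q, 5, 4, y, w, 39, 1)}
Keep only column(s) F, A (36 duplicate(s) eliminated): {(a, 38), (r, 26), (s, 15), (y, 4)}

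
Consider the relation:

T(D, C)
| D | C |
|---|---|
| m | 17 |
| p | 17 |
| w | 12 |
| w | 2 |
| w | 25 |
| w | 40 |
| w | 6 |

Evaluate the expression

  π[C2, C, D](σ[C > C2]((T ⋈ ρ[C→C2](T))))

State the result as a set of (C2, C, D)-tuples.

ρ[C→C2]: schema becomes (D, C2); tuples unchanged.
Natural join on D: {(m, 17, 17), (p, 17, 17), (w, 12, 12), (w, 12, 2), (w, 12, 25), (w, 12, 40), (w, 12, 6), (w, 2, 12), (w, 2, 2), (w, 2, 25), (w, 2, 40), (w, 2, 6), (w, 25, 12), (w, 25, 2), (w, 25, 25), (w, 25, 40), (w, 25, 6), (w, 40, 12), (w, 40, 2), (w, 40, 25), (w, 40, 40), (w, 40, 6), (w, 6, 12), (w, 6, 2), (w, 6, 25), (w, 6, 40), (w, 6, 6)}
Filtering on C > C2 leaves {(w, 12, 2), (w, 12, 6), (w, 25, 12), (w, 25, 2), (w, 25, 6), (w, 40, 12), (w, 40, 2), (w, 40, 25), (w, 40, 6), (w, 6, 2)}.
Projecting to C2, C, D: {(12, 25, w), (12, 40, w), (2, 12, w), (2, 25, w), (2, 40, w), (2, 6, w), (25, 40, w), (6, 12, w), (6, 25, w), (6, 40, w)}

{(12, 25, w), (12, 40, w), (2, 12, w), (2, 25, w), (2, 40, w), (2, 6, w), (25, 40, w), (6, 12, w), (6, 25, w), (6, 40, w)}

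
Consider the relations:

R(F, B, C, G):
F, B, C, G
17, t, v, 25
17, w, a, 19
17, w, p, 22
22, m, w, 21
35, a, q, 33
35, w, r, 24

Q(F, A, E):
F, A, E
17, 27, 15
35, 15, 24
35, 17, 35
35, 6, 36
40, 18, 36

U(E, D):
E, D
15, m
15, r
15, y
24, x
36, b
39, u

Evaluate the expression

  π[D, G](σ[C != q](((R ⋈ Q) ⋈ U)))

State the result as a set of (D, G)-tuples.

Natural join on F: {(17, t, v, 25, 27, 15), (17, w, a, 19, 27, 15), (17, w, p, 22, 27, 15), (35, a, q, 33, 15, 24), (35, a, q, 33, 17, 35), (35, a, q, 33, 6, 36), (35, w, r, 24, 15, 24), (35, w, r, 24, 17, 35), (35, w, r, 24, 6, 36)}
Natural join on E: {(17, t, v, 25, 27, 15, m), (17, t, v, 25, 27, 15, r), (17, t, v, 25, 27, 15, y), (17, w, a, 19, 27, 15, m), (17, w, a, 19, 27, 15, r), (17, w, a, 19, 27, 15, y), (17, w, p, 22, 27, 15, m), (17, w, p, 22, 27, 15, r), (17, w, p, 22, 27, 15, y), (35, a, q, 33, 15, 24, x), (35, a, q, 33, 6, 36, b), (35, w, r, 24, 15, 24, x), (35, w, r, 24, 6, 36, b)}
Selection C != q: {(17, t, v, 25, 27, 15, m), (17, t, v, 25, 27, 15, r), (17, t, v, 25, 27, 15, y), (17, w, a, 19, 27, 15, m), (17, w, a, 19, 27, 15, r), (17, w, a, 19, 27, 15, y), (17, w, p, 22, 27, 15, m), (17, w, p, 22, 27, 15, r), (17, w, p, 22, 27, 15, y), (35, w, r, 24, 15, 24, x), (35, w, r, 24, 6, 36, b)}
π[D, G]: project onto (D, G) → {(b, 24), (m, 19), (m, 22), (m, 25), (r, 19), (r, 22), (r, 25), (x, 24), (y, 19), (y, 22), (y, 25)}

{(b, 24), (m, 19), (m, 22), (m, 25), (r, 19), (r, 22), (r, 25), (x, 24), (y, 19), (y, 22), (y, 25)}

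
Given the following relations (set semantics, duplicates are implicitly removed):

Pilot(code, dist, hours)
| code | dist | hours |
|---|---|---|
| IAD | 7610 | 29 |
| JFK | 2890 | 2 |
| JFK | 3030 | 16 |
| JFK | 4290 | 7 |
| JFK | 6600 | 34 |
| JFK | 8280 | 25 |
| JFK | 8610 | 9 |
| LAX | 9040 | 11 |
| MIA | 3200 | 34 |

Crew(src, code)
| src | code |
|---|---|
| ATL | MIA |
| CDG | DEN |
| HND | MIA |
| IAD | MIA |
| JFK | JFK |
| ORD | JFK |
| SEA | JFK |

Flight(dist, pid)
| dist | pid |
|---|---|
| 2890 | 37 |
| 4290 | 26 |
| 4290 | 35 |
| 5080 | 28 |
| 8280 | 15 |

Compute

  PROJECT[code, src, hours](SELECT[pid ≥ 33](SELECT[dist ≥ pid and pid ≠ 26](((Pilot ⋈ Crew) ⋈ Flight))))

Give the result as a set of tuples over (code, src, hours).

{(JFK, JFK, 2), (JFK, JFK, 7), (JFK, ORD, 2), (JFK, ORD, 7), (JFK, SEA, 2), (JFK, SEA, 7)}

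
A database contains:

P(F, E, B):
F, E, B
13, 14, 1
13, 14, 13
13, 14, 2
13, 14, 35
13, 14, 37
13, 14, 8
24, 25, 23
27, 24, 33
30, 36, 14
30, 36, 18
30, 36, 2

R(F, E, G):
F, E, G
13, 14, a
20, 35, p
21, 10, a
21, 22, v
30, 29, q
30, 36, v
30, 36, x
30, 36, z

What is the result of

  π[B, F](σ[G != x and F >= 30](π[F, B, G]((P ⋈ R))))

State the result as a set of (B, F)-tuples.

Natural join on F, E: {(13, 14, 1, a), (13, 14, 13, a), (13, 14, 2, a), (13, 14, 35, a), (13, 14, 37, a), (13, 14, 8, a), (30, 36, 14, v), (30, 36, 14, x), (30, 36, 14, z), (30, 36, 18, v), (30, 36, 18, x), (30, 36, 18, z), (30, 36, 2, v), (30, 36, 2, x), (30, 36, 2, z)}
π[F, B, G]: project onto (F, B, G) → {(13, 1, a), (13, 13, a), (13, 2, a), (13, 35, a), (13, 37, a), (13, 8, a), (30, 14, v), (30, 14, x), (30, 14, z), (30, 18, v), (30, 18, x), (30, 18, z), (30, 2, v), (30, 2, x), (30, 2, z)}
σ[G != x and F >= 30]: keep tuples satisfying G != x and F >= 30 → {(30, 14, v), (30, 14, z), (30, 18, v), (30, 18, z), (30, 2, v), (30, 2, z)}
π[B, F]: project onto (B, F) (3 duplicate(s) eliminated) → {(14, 30), (18, 30), (2, 30)}

{(14, 30), (18, 30), (2, 30)}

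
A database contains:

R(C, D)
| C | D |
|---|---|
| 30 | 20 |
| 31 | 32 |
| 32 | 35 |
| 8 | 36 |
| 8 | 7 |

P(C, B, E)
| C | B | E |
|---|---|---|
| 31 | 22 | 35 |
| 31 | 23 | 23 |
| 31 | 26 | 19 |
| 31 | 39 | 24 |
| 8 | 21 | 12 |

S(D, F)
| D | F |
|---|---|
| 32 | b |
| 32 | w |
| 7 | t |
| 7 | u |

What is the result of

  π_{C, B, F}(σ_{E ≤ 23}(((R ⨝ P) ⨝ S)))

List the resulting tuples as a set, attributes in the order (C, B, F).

{(31, 23, b), (31, 23, w), (31, 26, b), (31, 26, w), (8, 21, t), (8, 21, u)}

R ⋈ P (natural join on C): {(31, 32, 22, 35), (31, 32, 23, 23), (31, 32, 26, 19), (31, 32, 39, 24), (8, 36, 21, 12), (8, 7, 21, 12)}
(R ⨝ P) ⋈ S (natural join on D): {(31, 32, 22, 35, b), (31, 32, 22, 35, w), (31, 32, 23, 23, b), (31, 32, 23, 23, w), (31, 32, 26, 19, b), (31, 32, 26, 19, w), (31, 32, 39, 24, b), (31, 32, 39, 24, w), (8, 7, 21, 12, t), (8, 7, 21, 12, u)}
Selection E ≤ 23: {(31, 32, 23, 23, b), (31, 32, 23, 23, w), (31, 32, 26, 19, b), (31, 32, 26, 19, w), (8, 7, 21, 12, t), (8, 7, 21, 12, u)}
π_{C, B, F} gives {(31, 23, b), (31, 23, w), (31, 26, b), (31, 26, w), (8, 21, t), (8, 21, u)}.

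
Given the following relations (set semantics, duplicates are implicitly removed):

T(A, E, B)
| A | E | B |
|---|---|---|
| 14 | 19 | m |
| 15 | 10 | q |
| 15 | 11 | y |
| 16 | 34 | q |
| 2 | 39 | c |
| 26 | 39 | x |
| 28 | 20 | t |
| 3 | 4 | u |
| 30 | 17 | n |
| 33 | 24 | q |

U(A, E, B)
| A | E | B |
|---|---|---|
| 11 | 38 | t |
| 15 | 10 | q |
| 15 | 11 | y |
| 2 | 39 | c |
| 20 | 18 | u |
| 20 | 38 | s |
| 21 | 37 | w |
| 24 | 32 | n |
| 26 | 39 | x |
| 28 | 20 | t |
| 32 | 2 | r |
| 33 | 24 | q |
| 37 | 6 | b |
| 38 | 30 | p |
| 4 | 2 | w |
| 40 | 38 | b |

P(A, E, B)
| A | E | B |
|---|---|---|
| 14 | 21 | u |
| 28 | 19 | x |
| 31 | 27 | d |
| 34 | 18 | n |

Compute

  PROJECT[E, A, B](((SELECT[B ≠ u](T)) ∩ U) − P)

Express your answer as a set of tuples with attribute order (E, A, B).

Filtering on B ≠ u leaves {(14, 19, m), (15, 10, q), (15, 11, y), (16, 34, q), (2, 39, c), (26, 39, x), (28, 20, t), (30, 17, n), (33, 24, q)}.
Intersection: {(14, 19, m), (15, 10, q), (15, 11, y), (16, 34, q), (2, 39, c), (26, 39, x), (28, 20, t), (30, 17, n), (33, 24, q)} with {(11, 38, t), (15, 10, q), (15, 11, y), (2, 39, c), (20, 18, u), (20, 38, s), (21, 37, w), (24, 32, n), (26, 39, x), (28, 20, t), (32, 2, r), (33, 24, q), (37, 6, b), (38, 30, p), (4, 2, w), (40, 38, b)} → {(15, 10, q), (15, 11, y), (2, 39, c), (26, 39, x), (28, 20, t), (33, 24, q)}
Difference: {(15, 10, q), (15, 11, y), (2, 39, c), (26, 39, x), (28, 20, t), (33, 24, q)} with {(14, 21, u), (28, 19, x), (31, 27, d), (34, 18, n)} → {(15, 10, q), (15, 11, y), (2, 39, c), (26, 39, x), (28, 20, t), (33, 24, q)}
π_{E, A, B} gives {(10, 15, q), (11, 15, y), (20, 28, t), (24, 33, q), (39, 2, c), (39, 26, x)}.

{(10, 15, q), (11, 15, y), (20, 28, t), (24, 33, q), (39, 2, c), (39, 26, x)}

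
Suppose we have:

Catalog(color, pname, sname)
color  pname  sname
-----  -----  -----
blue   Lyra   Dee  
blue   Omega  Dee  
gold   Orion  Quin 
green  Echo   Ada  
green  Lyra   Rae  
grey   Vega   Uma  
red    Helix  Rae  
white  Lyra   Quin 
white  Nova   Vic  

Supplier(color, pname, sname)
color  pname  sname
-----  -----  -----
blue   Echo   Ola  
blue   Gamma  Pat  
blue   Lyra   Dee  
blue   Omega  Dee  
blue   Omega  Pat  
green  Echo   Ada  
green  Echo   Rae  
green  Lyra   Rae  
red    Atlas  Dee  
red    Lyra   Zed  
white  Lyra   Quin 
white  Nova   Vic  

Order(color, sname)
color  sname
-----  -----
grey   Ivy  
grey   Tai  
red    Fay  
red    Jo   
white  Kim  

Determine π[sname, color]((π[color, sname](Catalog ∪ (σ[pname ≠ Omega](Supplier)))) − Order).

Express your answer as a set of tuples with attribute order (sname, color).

{(Ada, green), (Dee, blue), (Dee, red), (Ola, blue), (Pat, blue), (Quin, gold), (Quin, white), (Rae, green), (Rae, red), (Uma, grey), (Vic, white), (Zed, red)}

Filtering on pname ≠ Omega leaves {(blue, Echo, Ola), (blue, Gamma, Pat), (blue, Lyra, Dee), (green, Echo, Ada), (green, Echo, Rae), (green, Lyra, Rae), (red, Atlas, Dee), (red, Lyra, Zed), (white, Lyra, Quin), (white, Nova, Vic)}.
Union: {(blue, Lyra, Dee), (blue, Omega, Dee), (gold, Orion, Quin), (green, Echo, Ada), (green, Lyra, Rae), (grey, Vega, Uma), (red, Helix, Rae), (white, Lyra, Quin), (white, Nova, Vic)} with {(blue, Echo, Ola), (blue, Gamma, Pat), (blue, Lyra, Dee), (green, Echo, Ada), (green, Echo, Rae), (green, Lyra, Rae), (red, Atlas, Dee), (red, Lyra, Zed), (white, Lyra, Quin), (white, Nova, Vic)} → {(blue, Echo, Ola), (blue, Gamma, Pat), (blue, Lyra, Dee), (blue, Omega, Dee), (gold, Orion, Quin), (green, Echo, Ada), (green, Echo, Rae), (green, Lyra, Rae), (grey, Vega, Uma), (red, Atlas, Dee), (red, Helix, Rae), (red, Lyra, Zed), (white, Lyra, Quin), (white, Nova, Vic)}
π_{color, sname} gives {(blue, Dee), (blue, Ola), (blue, Pat), (gold, Quin), (green, Ada), (green, Rae), (grey, Uma), (red, Dee), (red, Rae), (red, Zed), (white, Quin), (white, Vic)} (2 duplicate(s) eliminated).
Difference: {(blue, Dee), (blue, Ola), (blue, Pat), (gold, Quin), (green, Ada), (green, Rae), (grey, Uma), (red, Dee), (red, Rae), (red, Zed), (white, Quin), (white, Vic)} with {(grey, Ivy), (grey, Tai), (red, Fay), (red, Jo), (white, Kim)} → {(blue, Dee), (blue, Ola), (blue, Pat), (gold, Quin), (green, Ada), (green, Rae), (grey, Uma), (red, Dee), (red, Rae), (red, Zed), (white, Quin), (white, Vic)}
π_{sname, color} gives {(Ada, green), (Dee, blue), (Dee, red), (Ola, blue), (Pat, blue), (Quin, gold), (Quin, white), (Rae, green), (Rae, red), (Uma, grey), (Vic, white), (Zed, red)}.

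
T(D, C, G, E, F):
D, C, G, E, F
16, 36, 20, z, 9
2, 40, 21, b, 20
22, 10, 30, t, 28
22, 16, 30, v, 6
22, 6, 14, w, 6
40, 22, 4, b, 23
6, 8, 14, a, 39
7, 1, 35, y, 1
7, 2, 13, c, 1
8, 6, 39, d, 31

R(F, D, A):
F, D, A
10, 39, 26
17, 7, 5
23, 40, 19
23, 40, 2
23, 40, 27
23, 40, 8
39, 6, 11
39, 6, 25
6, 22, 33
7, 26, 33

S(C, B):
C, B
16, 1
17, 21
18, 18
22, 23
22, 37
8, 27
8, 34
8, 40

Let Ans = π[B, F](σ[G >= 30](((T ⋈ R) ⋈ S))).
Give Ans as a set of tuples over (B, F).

{(1, 6)}

T ⋈ R (natural join on D, F): {(22, 16, 30, v, 6, 33), (22, 6, 14, w, 6, 33), (40, 22, 4, b, 23, 19), (40, 22, 4, b, 23, 2), (40, 22, 4, b, 23, 27), (40, 22, 4, b, 23, 8), (6, 8, 14, a, 39, 11), (6, 8, 14, a, 39, 25)}
(T ⋈ R) ⋈ S (natural join on C): {(22, 16, 30, v, 6, 33, 1), (40, 22, 4, b, 23, 19, 23), (40, 22, 4, b, 23, 19, 37), (40, 22, 4, b, 23, 2, 23), (40, 22, 4, b, 23, 2, 37), (40, 22, 4, b, 23, 27, 23), (40, 22, 4, b, 23, 27, 37), (40, 22, 4, b, 23, 8, 23), (40, 22, 4, b, 23, 8, 37), (6, 8, 14, a, 39, 11, 27), (6, 8, 14, a, 39, 11, 34), (6, 8, 14, a, 39, 11, 40), (6, 8, 14, a, 39, 25, 27), (6, 8, 14, a, 39, 25, 34), (6, 8, 14, a, 39, 25, 40)}
Selection G >= 30: {(22, 16, 30, v, 6, 33, 1)}
π[B, F]: project onto (B, F) → {(1, 6)}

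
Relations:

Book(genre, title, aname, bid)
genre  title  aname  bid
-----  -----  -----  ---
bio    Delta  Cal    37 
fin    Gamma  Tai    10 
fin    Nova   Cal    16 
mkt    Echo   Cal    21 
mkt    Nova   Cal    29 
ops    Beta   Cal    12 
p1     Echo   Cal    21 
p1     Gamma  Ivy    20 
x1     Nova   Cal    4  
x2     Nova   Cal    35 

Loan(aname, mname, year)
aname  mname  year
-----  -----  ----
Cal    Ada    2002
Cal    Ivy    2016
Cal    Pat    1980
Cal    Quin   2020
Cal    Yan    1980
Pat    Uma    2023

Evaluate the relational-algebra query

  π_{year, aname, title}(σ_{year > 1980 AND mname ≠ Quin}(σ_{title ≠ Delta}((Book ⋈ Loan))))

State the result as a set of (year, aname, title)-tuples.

{(2002, Cal, Beta), (2002, Cal, Echo), (2002, Cal, Nova), (2016, Cal, Beta), (2016, Cal, Echo), (2016, Cal, Nova)}

Book ⋈ Loan (natural join on aname): {(bio, Delta, Cal, 37, Ada, 2002), (bio, Delta, Cal, 37, Ivy, 2016), (bio, Delta, Cal, 37, Pat, 1980), (bio, Delta, Cal, 37, Quin, 2020), (bio, Delta, Cal, 37, Yan, 1980), (fin, Nova, Cal, 16, Ada, 2002), (fin, Nova, Cal, 16, Ivy, 2016), (fin, Nova, Cal, 16, Pat, 1980), (fin, Nova, Cal, 16, Quin, 2020), (fin, Nova, Cal, 16, Yan, 1980), (mkt, Echo, Cal, 21, Ada, 2002), (mkt, Echo, Cal, 21, Ivy, 2016), (mkt, Echo, Cal, 21, Pat, 1980), (mkt, Echo, Cal, 21, Quin, 2020), (mkt, Echo, Cal, 21, Yan, 1980), (mkt, Nova, Cal, 29, Ada, 2002), (mkt, Nova, Cal, 29, Ivy, 2016), (mkt, Nova, Cal, 29, Pat, 1980), (mkt, Nova, Cal, 29, Quin, 2020), (mkt, Nova, Cal, 29, Yan, 1980), (ops, Beta, Cal, 12, Ada, 2002), (ops, Beta, Cal, 12, Ivy, 2016), (ops, Beta, Cal, 12, Pat, 1980), (ops, Beta, Cal, 12, Quin, 2020), (ops, Beta, Cal, 12, Yan, 1980), (p1, Echo, Cal, 21, Ada, 2002), (p1, Echo, Cal, 21, Ivy, 2016), (p1, Echo, Cal, 21, Pat, 1980), (p1, Echo, Cal, 21, Quin, 2020), (p1, Echo, Cal, 21, Yan, 1980), (x1, Nova, Cal, 4, Ada, 2002), (x1, Nova, Cal, 4, Ivy, 2016), (x1, Nova, Cal, 4, Pat, 1980), (x1, Nova, Cal, 4, Quin, 2020), (x1, Nova, Cal, 4, Yan, 1980), (x2, Nova, Cal, 35, Ada, 2002), (x2, Nova, Cal, 35, Ivy, 2016), (x2, Nova, Cal, 35, Pat, 1980), (x2, Nova, Cal, 35, Quin, 2020), (x2, Nova, Cal, 35, Yan, 1980)}
Filtering on title ≠ Delta leaves {(fin, Nova, Cal, 16, Ada, 2002), (fin, Nova, Cal, 16, Ivy, 2016), (fin, Nova, Cal, 16, Pat, 1980), (fin, Nova, Cal, 16, Quin, 2020), (fin, Nova, Cal, 16, Yan, 1980), (mkt, Echo, Cal, 21, Ada, 2002), (mkt, Echo, Cal, 21, Ivy, 2016), (mkt, Echo, Cal, 21, Pat, 1980), (mkt, Echo, Cal, 21, Quin, 2020), (mkt, Echo, Cal, 21, Yan, 1980), (mkt, Nova, Cal, 29, Ada, 2002), (mkt, Nova, Cal, 29, Ivy, 2016), (mkt, Nova, Cal, 29, Pat, 1980), (mkt, Nova, Cal, 29, Quin, 2020), (mkt, Nova, Cal, 29, Yan, 1980), (ops, Beta, Cal, 12, Ada, 2002), (ops, Beta, Cal, 12, Ivy, 2016), (ops, Beta, Cal, 12, Pat, 1980), (ops, Beta, Cal, 12, Quin, 2020), (ops, Beta, Cal, 12, Yan, 1980), (p1, Echo, Cal, 21, Ada, 2002), (p1, Echo, Cal, 21, Ivy, 2016), (p1, Echo, Cal, 21, Pat, 1980), (p1, Echo, Cal, 21, Quin, 2020), (p1, Echo, Cal, 21, Yan, 1980), (x1, Nova, Cal, 4, Ada, 2002), (x1, Nova, Cal, 4, Ivy, 2016), (x1, Nova, Cal, 4, Pat, 1980), (x1, Nova, Cal, 4, Quin, 2020), (x1, Nova, Cal, 4, Yan, 1980), (x2, Nova, Cal, 35, Ada, 2002), (x2, Nova, Cal, 35, Ivy, 2016), (x2, Nova, Cal, 35, Pat, 1980), (x2, Nova, Cal, 35, Quin, 2020), (x2, Nova, Cal, 35, Yan, 1980)}.
Filtering on year > 1980 AND mname ≠ Quin leaves {(fin, Nova, Cal, 16, Ada, 2002), (fin, Nova, Cal, 16, Ivy, 2016), (mkt, Echo, Cal, 21, Ada, 2002), (mkt, Echo, Cal, 21, Ivy, 2016), (mkt, Nova, Cal, 29, Ada, 2002), (mkt, Nova, Cal, 29, Ivy, 2016), (ops, Beta, Cal, 12, Ada, 2002), (ops, Beta, Cal, 12, Ivy, 2016), (p1, Echo, Cal, 21, Ada, 2002), (p1, Echo, Cal, 21, Ivy, 2016), (x1, Nova, Cal, 4, Ada, 2002), (x1, Nova, Cal, 4, Ivy, 2016), (x2, Nova, Cal, 35, Ada, 2002), (x2, Nova, Cal, 35, Ivy, 2016)}.
Projecting to year, aname, title (8 duplicate(s) eliminated): {(2002, Cal, Beta), (2002, Cal, Echo), (2002, Cal, Nova), (2016, Cal, Beta), (2016, Cal, Echo), (2016, Cal, Nova)}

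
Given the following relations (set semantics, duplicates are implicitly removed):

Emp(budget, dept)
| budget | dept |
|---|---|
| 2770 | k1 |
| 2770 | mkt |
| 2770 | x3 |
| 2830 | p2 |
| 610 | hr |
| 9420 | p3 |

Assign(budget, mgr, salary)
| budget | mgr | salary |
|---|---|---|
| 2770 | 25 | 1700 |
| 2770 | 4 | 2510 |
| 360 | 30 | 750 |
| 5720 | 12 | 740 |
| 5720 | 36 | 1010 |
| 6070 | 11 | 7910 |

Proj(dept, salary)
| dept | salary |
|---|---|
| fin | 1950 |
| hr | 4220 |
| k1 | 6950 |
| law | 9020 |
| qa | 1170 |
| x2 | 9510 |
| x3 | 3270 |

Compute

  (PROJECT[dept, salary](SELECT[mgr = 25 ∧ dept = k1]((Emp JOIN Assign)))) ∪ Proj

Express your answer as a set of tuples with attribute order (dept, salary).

{(fin, 1950), (hr, 4220), (k1, 1700), (k1, 6950), (law, 9020), (qa, 1170), (x2, 9510), (x3, 3270)}

Natural join on budget: {(2770, k1, 25, 1700), (2770, k1, 4, 2510), (2770, mkt, 25, 1700), (2770, mkt, 4, 2510), (2770, x3, 25, 1700), (2770, x3, 4, 2510)}
Filtering on mgr = 25 ∧ dept = k1 leaves {(2770, k1, 25, 1700)}.
Projecting to dept, salary: {(k1, 1700)}
Set union of the two operands is {(fin, 1950), (hr, 4220), (k1, 1700), (k1, 6950), (law, 9020), (qa, 1170), (x2, 9510), (x3, 3270)}.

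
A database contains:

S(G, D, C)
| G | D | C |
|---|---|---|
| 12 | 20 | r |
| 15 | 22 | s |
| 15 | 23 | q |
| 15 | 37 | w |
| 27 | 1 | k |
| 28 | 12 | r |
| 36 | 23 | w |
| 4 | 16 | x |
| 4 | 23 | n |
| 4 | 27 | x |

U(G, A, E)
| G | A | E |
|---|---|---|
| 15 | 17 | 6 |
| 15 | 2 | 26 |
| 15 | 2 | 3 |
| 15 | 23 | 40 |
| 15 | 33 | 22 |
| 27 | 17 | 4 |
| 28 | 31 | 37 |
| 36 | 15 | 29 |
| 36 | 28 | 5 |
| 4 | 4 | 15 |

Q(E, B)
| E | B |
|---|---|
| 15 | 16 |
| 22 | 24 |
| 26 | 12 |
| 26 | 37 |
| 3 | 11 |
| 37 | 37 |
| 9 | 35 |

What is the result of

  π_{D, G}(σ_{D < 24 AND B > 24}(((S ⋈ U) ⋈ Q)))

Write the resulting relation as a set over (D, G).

{(12, 28), (22, 15), (23, 15)}

Joining S and U on G yields {(15, 22, s, 17, 6), (15, 22, s, 2, 26), (15, 22, s, 2, 3), (15, 22, s, 23, 40), (15, 22, s, 33, 22), (15, 23, q, 17, 6), (15, 23, q, 2, 26), (15, 23, q, 2, 3), (15, 23, q, 23, 40), (15, 23, q, 33, 22), (15, 37, w, 17, 6), (15, 37, w, 2, 26), (15, 37, w, 2, 3), (15, 37, w, 23, 40), (15, 37, w, 33, 22), (27, 1, k, 17, 4), (28, 12, r, 31, 37), (36, 23, w, 15, 29), (36, 23, w, 28, 5), (4, 16, x, 4, 15), (4, 23, n, 4, 15), (4, 27, x, 4, 15)}.
Joining (S ⋈ U) and Q on E yields {(15, 22, s, 2, 26, 12), (15, 22, s, 2, 26, 37), (15, 22, s, 2, 3, 11), (15, 22, s, 33, 22, 24), (15, 23, q, 2, 26, 12), (15, 23, q, 2, 26, 37), (15, 23, q, 2, 3, 11), (15, 23, q, 33, 22, 24), (15, 37, w, 2, 26, 12), (15, 37, w, 2, 26, 37), (15, 37, w, 2, 3, 11), (15, 37, w, 33, 22, 24), (28, 12, r, 31, 37, 37), (4, 16, x, 4, 15, 16), (4, 23, n, 4, 15, 16), (4, 27, x, 4, 15, 16)}.
Apply σ_{D < 24 AND B > 24}; surviving tuples: {(15, 22, s, 2, 26, 37), (15, 23, q, 2, 26, 37), (28, 12, r, 31, 37, 37)}
Keep only column(s) D, G: {(12, 28), (22, 15), (23, 15)}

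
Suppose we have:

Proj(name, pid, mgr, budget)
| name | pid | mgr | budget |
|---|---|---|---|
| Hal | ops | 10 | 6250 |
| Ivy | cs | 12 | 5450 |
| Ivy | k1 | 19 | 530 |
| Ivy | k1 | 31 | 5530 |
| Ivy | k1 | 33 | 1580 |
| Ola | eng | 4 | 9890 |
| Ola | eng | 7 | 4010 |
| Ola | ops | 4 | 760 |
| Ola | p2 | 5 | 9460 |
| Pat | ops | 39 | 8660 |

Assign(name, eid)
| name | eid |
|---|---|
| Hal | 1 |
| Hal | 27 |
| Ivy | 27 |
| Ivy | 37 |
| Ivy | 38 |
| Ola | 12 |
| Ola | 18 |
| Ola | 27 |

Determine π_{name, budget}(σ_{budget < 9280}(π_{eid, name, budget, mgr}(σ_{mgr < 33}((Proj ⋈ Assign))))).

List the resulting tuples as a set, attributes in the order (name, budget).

Joining Proj and Assign on name yields {(Hal, ops, 10, 6250, 1), (Hal, ops, 10, 6250, 27), (Ivy, cs, 12, 5450, 27), (Ivy, cs, 12, 5450, 37), (Ivy, cs, 12, 5450, 38), (Ivy, k1, 19, 530, 27), (Ivy, k1, 19, 530, 37), (Ivy, k1, 19, 530, 38), (Ivy, k1, 31, 5530, 27), (Ivy, k1, 31, 5530, 37), (Ivy, k1, 31, 5530, 38), (Ivy, k1, 33, 1580, 27), (Ivy, k1, 33, 1580, 37), (Ivy, k1, 33, 1580, 38), (Ola, eng, 4, 9890, 12), (Ola, eng, 4, 9890, 18), (Ola, eng, 4, 9890, 27), (Ola, eng, 7, 4010, 12), (Ola, eng, 7, 4010, 18), (Ola, eng, 7, 4010, 27), (Ola, ops, 4, 760, 12), (Ola, ops, 4, 760, 18), (Ola, ops, 4, 760, 27), (Ola, p2, 5, 9460, 12), (Ola, p2, 5, 9460, 18), (Ola, p2, 5, 9460, 27)}.
σ[mgr < 33]: keep tuples satisfying mgr < 33 → {(Hal, ops, 10, 6250, 1), (Hal, ops, 10, 6250, 27), (Ivy, cs, 12, 5450, 27), (Ivy, cs, 12, 5450, 37), (Ivy, cs, 12, 5450, 38), (Ivy, k1, 19, 530, 27), (Ivy, k1, 19, 530, 37), (Ivy, k1, 19, 530, 38), (Ivy, k1, 31, 5530, 27), (Ivy, k1, 31, 5530, 37), (Ivy, k1, 31, 5530, 38), (Ola, eng, 4, 9890, 12), (Ola, eng, 4, 9890, 18), (Ola, eng, 4, 9890, 27), (Ola, eng, 7, 4010, 12), (Ola, eng, 7, 4010, 18), (Ola, eng, 7, 4010, 27), (Ola, ops, 4, 760, 12), (Ola, ops, 4, 760, 18), (Ola, ops, 4, 760, 27), (Ola, p2, 5, 9460, 12), (Ola, p2, 5, 9460, 18), (Ola, p2, 5, 9460, 27)}
Keep only column(s) eid, name, budget, mgr: {(1, Hal, 6250, 10), (12, Ola, 4010, 7), (12, Ola, 760, 4), (12, Ola, 9460, 5), (12, Ola, 9890, 4), (18, Ola, 4010, 7), (18, Ola, 760, 4), (18, Ola, 9460, 5), (18, Ola, 9890, 4), (27, Hal, 6250, 10), (27, Ivy, 530, 19), (27, Ivy, 5450, 12), (27, Ivy, 5530, 31), (27, Ola, 4010, 7), (27, Ola, 760, 4), (27, Ola, 9460, 5), (27, Ola, 9890, 4), (37, Ivy, 530, 19), (37, Ivy, 5450, 12), (37, Ivy, 5530, 31), (38, Ivy, 530, 19), (38, Ivy, 5450, 12), (38, Ivy, 5530, 31)}
σ[budget < 9280]: keep tuples satisfying budget < 9280 → {(1, Hal, 6250, 10), (12, Ola, 4010, 7), (12, Ola, 760, 4), (18, Ola, 4010, 7), (18, Ola, 760, 4), (27, Hal, 6250, 10), (27, Ivy, 530, 19), (27, Ivy, 5450, 12), (27, Ivy, 5530, 31), (27, Ola, 4010, 7), (27, Ola, 760, 4), (37, Ivy, 530, 19), (37, Ivy, 5450, 12), (37, Ivy, 5530, 31), (38, Ivy, 530, 19), (38, Ivy, 5450, 12), (38, Ivy, 5530, 31)}
Keep only column(s) name, budget (11 duplicate(s) eliminated): {(Hal, 6250), (Ivy, 530), (Ivy, 5450), (Ivy, 5530), (Ola, 4010), (Ola, 760)}

{(Hal, 6250), (Ivy, 530), (Ivy, 5450), (Ivy, 5530), (Ola, 4010), (Ola, 760)}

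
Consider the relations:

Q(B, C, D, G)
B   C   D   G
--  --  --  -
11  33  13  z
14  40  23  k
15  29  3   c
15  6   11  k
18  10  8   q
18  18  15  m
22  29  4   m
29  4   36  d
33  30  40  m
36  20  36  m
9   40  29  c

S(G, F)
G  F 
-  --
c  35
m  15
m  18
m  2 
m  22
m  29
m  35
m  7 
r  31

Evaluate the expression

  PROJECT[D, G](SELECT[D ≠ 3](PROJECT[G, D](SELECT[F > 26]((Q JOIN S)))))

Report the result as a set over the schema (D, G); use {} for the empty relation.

{(15, m), (29, c), (36, m), (4, m), (40, m)}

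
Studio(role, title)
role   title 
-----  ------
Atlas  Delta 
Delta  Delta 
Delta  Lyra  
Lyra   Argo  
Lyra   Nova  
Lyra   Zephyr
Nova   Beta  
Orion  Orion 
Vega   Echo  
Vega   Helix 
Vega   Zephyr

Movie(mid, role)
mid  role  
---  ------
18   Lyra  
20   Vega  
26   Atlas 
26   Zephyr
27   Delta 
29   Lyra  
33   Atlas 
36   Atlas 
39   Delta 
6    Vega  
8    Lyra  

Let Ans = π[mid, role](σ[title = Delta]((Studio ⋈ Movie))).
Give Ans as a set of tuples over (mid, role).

Joining Studio and Movie on role yields {(Atlas, Delta, 26), (Atlas, Delta, 33), (Atlas, Delta, 36), (Delta, Delta, 27), (Delta, Delta, 39), (Delta, Lyra, 27), (Delta, Lyra, 39), (Lyra, Argo, 18), (Lyra, Argo, 29), (Lyra, Argo, 8), (Lyra, Nova, 18), (Lyra, Nova, 29), (Lyra, Nova, 8), (Lyra, Zephyr, 18), (Lyra, Zephyr, 29), (Lyra, Zephyr, 8), (Vega, Echo, 20), (Vega, Echo, 6), (Vega, Helix, 20), (Vega, Helix, 6), (Vega, Zephyr, 20), (Vega, Zephyr, 6)}.
σ[title = Delta]: keep tuples satisfying title = Delta → {(Atlas, Delta, 26), (Atlas, Delta, 33), (Atlas, Delta, 36), (Delta, Delta, 27), (Delta, Delta, 39)}
Keep only column(s) mid, role: {(26, Atlas), (27, Delta), (33, Atlas), (36, Atlas), (39, Delta)}

{(26, Atlas), (27, Delta), (33, Atlas), (36, Atlas), (39, Delta)}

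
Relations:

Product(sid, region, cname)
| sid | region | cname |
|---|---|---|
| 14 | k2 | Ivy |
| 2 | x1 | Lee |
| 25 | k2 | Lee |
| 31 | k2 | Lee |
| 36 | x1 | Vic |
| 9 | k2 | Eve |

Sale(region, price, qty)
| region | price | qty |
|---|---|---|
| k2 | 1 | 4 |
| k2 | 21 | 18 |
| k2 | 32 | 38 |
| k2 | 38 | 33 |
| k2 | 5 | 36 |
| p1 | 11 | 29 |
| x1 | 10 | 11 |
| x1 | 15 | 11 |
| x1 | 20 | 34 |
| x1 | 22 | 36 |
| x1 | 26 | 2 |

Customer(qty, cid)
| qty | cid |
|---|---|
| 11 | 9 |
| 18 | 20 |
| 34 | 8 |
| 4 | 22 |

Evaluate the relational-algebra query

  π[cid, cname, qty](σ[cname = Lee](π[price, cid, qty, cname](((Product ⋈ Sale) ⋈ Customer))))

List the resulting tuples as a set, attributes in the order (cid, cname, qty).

Joining Product and Sale on region yields {(14, k2, Ivy, 1, 4), (14, k2, Ivy, 21, 18), (14, k2, Ivy, 32, 38), (14, k2, Ivy, 38, 33), (14, k2, Ivy, 5, 36), (2, x1, Lee, 10, 11), (2, x1, Lee, 15, 11), (2, x1, Lee, 20, 34), (2, x1, Lee, 22, 36), (2, x1, Lee, 26, 2), (25, k2, Lee, 1, 4), (25, k2, Lee, 21, 18), (25, k2, Lee, 32, 38), (25, k2, Lee, 38, 33), (25, k2, Lee, 5, 36), (31, k2, Lee, 1, 4), (31, k2, Lee, 21, 18), (31, k2, Lee, 32, 38), (31, k2, Lee, 38, 33), (31, k2, Lee, 5, 36), (36, x1, Vic, 10, 11), (36, x1, Vic, 15, 11), (36, x1, Vic, 20, 34), (36, x1, Vic, 22, 36), (36, x1, Vic, 26, 2), (9, k2, Eve, 1, 4), (9, k2, Eve, 21, 18), (9, k2, Eve, 32, 38), (9, k2, Eve, 38, 33), (9, k2, Eve, 5, 36)}.
Joining (Product ⋈ Sale) and Customer on qty yields {(14, k2, Ivy, 1, 4, 22), (14, k2, Ivy, 21, 18, 20), (2, x1, Lee, 10, 11, 9), (2, x1, Lee, 15, 11, 9), (2, x1, Lee, 20, 34, 8), (25, k2, Lee, 1, 4, 22), (25, k2, Lee, 21, 18, 20), (31, k2, Lee, 1, 4, 22), (31, k2, Lee, 21, 18, 20), (36, x1, Vic, 10, 11, 9), (36, x1, Vic, 15, 11, 9), (36, x1, Vic, 20, 34, 8), (9, k2, Eve, 1, 4, 22), (9, k2, Eve, 21, 18, 20)}.
π[price, cid, qty, cname]: project onto (price, cid, qty, cname) (2 duplicate(s) eliminated) → {(1, 22, 4, Eve), (1, 22, 4, Ivy), (1, 22, 4, Lee), (10, 9, 11, Lee), (10, 9, 11, Vic), (15, 9, 11, Lee), (15, 9, 11, Vic), (20, 8, 34, Lee), (20, 8, 34, Vic), (21, 20, 18, Eve), (21, 20, 18, Ivy), (21, 20, 18, Lee)}
Filtering on cname = Lee leaves {(1, 22, 4, Lee), (10, 9, 11, Lee), (15, 9, 11, Lee), (20, 8, 34, Lee), (21, 20, 18, Lee)}.
π[cid, cname, qty]: project onto (cid, cname, qty) (1 duplicate(s) eliminated) → {(20, Lee, 18), (22, Lee, 4), (8, Lee, 34), (9, Lee, 11)}

{(20, Lee, 18), (22, Lee, 4), (8, Lee, 34), (9, Lee, 11)}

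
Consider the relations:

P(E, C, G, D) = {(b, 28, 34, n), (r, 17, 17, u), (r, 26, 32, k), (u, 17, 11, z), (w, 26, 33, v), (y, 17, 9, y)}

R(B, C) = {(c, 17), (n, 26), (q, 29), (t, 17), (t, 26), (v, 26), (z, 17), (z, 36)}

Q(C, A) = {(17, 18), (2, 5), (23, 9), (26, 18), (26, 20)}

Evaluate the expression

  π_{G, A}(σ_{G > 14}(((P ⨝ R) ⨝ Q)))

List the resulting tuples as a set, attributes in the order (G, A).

{(17, 18), (32, 18), (32, 20), (33, 18), (33, 20)}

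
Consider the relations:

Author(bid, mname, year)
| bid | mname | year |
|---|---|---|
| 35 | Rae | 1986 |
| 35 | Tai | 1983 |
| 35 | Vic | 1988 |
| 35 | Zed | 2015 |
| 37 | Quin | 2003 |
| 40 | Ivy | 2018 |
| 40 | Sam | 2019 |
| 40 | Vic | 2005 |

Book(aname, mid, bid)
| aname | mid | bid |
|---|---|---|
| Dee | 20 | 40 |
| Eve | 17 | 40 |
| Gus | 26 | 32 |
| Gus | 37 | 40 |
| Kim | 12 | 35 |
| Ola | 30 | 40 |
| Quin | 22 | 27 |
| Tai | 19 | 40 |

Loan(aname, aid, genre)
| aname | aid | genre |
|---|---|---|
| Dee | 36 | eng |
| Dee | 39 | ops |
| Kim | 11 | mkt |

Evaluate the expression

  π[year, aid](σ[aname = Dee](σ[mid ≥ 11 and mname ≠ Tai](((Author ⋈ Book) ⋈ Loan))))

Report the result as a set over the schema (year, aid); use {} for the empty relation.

{(2005, 36), (2005, 39), (2018, 36), (2018, 39), (2019, 36), (2019, 39)}

Author ⋈ Book (natural join on bid): {(35, Rae, 1986, Kim, 12), (35, Tai, 1983, Kim, 12), (35, Vic, 1988, Kim, 12), (35, Zed, 2015, Kim, 12), (40, Ivy, 2018, Dee, 20), (40, Ivy, 2018, Eve, 17), (40, Ivy, 2018, Gus, 37), (40, Ivy, 2018, Ola, 30), (40, Ivy, 2018, Tai, 19), (40, Sam, 2019, Dee, 20), (40, Sam, 2019, Eve, 17), (40, Sam, 2019, Gus, 37), (40, Sam, 2019, Ola, 30), (40, Sam, 2019, Tai, 19), (40, Vic, 2005, Dee, 20), (40, Vic, 2005, Eve, 17), (40, Vic, 2005, Gus, 37), (40, Vic, 2005, Ola, 30), (40, Vic, 2005, Tai, 19)}
(Author ⋈ Book) ⋈ Loan (natural join on aname): {(35, Rae, 1986, Kim, 12, 11, mkt), (35, Tai, 1983, Kim, 12, 11, mkt), (35, Vic, 1988, Kim, 12, 11, mkt), (35, Zed, 2015, Kim, 12, 11, mkt), (40, Ivy, 2018, Dee, 20, 36, eng), (40, Ivy, 2018, Dee, 20, 39, ops), (40, Sam, 2019, Dee, 20, 36, eng), (40, Sam, 2019, Dee, 20, 39, ops), (40, Vic, 2005, Dee, 20, 36, eng), (40, Vic, 2005, Dee, 20, 39, ops)}
Selection mid ≥ 11 and mname ≠ Tai: {(35, Rae, 1986, Kim, 12, 11, mkt), (35, Vic, 1988, Kim, 12, 11, mkt), (35, Zed, 2015, Kim, 12, 11, mkt), (40, Ivy, 2018, Dee, 20, 36, eng), (40, Ivy, 2018, Dee, 20, 39, ops), (40, Sam, 2019, Dee, 20, 36, eng), (40, Sam, 2019, Dee, 20, 39, ops), (40, Vic, 2005, Dee, 20, 36, eng), (40, Vic, 2005, Dee, 20, 39, ops)}
Selection aname = Dee: {(40, Ivy, 2018, Dee, 20, 36, eng), (40, Ivy, 2018, Dee, 20, 39, ops), (40, Sam, 2019, Dee, 20, 36, eng), (40, Sam, 2019, Dee, 20, 39, ops), (40, Vic, 2005, Dee, 20, 36, eng), (40, Vic, 2005, Dee, 20, 39, ops)}
Keep only column(s) year, aid: {(2005, 36), (2005, 39), (2018, 36), (2018, 39), (2019, 36), (2019, 39)}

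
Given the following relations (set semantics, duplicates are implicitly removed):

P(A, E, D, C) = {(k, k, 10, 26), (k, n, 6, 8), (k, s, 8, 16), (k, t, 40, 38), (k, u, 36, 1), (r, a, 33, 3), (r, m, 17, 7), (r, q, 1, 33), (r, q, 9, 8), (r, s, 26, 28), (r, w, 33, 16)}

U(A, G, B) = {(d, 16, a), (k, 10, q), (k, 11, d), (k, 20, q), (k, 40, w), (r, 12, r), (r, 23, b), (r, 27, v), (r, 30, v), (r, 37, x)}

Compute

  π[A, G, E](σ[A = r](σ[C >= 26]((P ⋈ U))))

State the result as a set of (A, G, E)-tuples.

{(r, 12, q), (r, 12, s), (r, 23, q), (r, 23, s), (r, 27, q), (r, 27, s), (r, 30, q), (r, 30, s), (r, 37, q), (r, 37, s)}

Natural join on A: {(k, k, 10, 26, 10, q), (k, k, 10, 26, 11, d), (k, k, 10, 26, 20, q), (k, k, 10, 26, 40, w), (k, n, 6, 8, 10, q), (k, n, 6, 8, 11, d), (k, n, 6, 8, 20, q), (k, n, 6, 8, 40, w), (k, s, 8, 16, 10, q), (k, s, 8, 16, 11, d), (k, s, 8, 16, 20, q), (k, s, 8, 16, 40, w), (k, t, 40, 38, 10, q), (k, t, 40, 38, 11, d), (k, t, 40, 38, 20, q), (k, t, 40, 38, 40, w), (k, u, 36, 1, 10, q), (k, u, 36, 1, 11, d), (k, u, 36, 1, 20, q), (k, u, 36, 1, 40, w), (r, a, 33, 3, 12, r), (r, a, 33, 3, 23, b), (r, a, 33, 3, 27, v), (r, a, 33, 3, 30, v), (r, a, 33, 3, 37, x), (r, m, 17, 7, 12, r), (r, m, 17, 7, 23, b), (r, m, 17, 7, 27, v), (r, m, 17, 7, 30, v), (r, m, 17, 7, 37, x), (r, q, 1, 33, 12, r), (r, q, 1, 33, 23, b), (r, q, 1, 33, 27, v), (r, q, 1, 33, 30, v), (r, q, 1, 33, 37, x), (r, q, 9, 8, 12, r), (r, q, 9, 8, 23, b), (r, q, 9, 8, 27, v), (r, q, 9, 8, 30, v), (r, q, 9, 8, 37, x), (r, s, 26, 28, 12, r), (r, s, 26, 28, 23, b), (r, s, 26, 28, 27, v), (r, s, 26, 28, 30, v), (r, s, 26, 28, 37, x), (r, w, 33, 16, 12, r), (r, w, 33, 16, 23, b), (r, w, 33, 16, 27, v), (r, w, 33, 16, 30, v), (r, w, 33, 16, 37, x)}
σ[C >= 26]: keep tuples satisfying C >= 26 → {(k, k, 10, 26, 10, q), (k, k, 10, 26, 11, d), (k, k, 10, 26, 20, q), (k, k, 10, 26, 40, w), (k, t, 40, 38, 10, q), (k, t, 40, 38, 11, d), (k, t, 40, 38, 20, q), (k, t, 40, 38, 40, w), (r, q, 1, 33, 12, r), (r, q, 1, 33, 23, b), (r, q, 1, 33, 27, v), (r, q, 1, 33, 30, v), (r, q, 1, 33, 37, x), (r, s, 26, 28, 12, r), (r, s, 26, 28, 23, b), (r, s, 26, 28, 27, v), (r, s, 26, 28, 30, v), (r, s, 26, 28, 37, x)}
σ[A = r]: keep tuples satisfying A = r → {(r, q, 1, 33, 12, r), (r, q, 1, 33, 23, b), (r, q, 1, 33, 27, v), (r, q, 1, 33, 30, v), (r, q, 1, 33, 37, x), (r, s, 26, 28, 12, r), (r, s, 26, 28, 23, b), (r, s, 26, 28, 27, v), (r, s, 26, 28, 30, v), (r, s, 26, 28, 37, x)}
Projecting to A, G, E: {(r, 12, q), (r, 12, s), (r, 23, q), (r, 23, s), (r, 27, q), (r, 27, s), (r, 30, q), (r, 30, s), (r, 37, q), (r, 37, s)}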